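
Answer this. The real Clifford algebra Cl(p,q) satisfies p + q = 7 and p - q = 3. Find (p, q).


We need p + q = 7 and p - q = 3.
Adding: 2p = 7 + 3 = 10, so p = 5.
Then q = 7 - 5 = 2.
(p, q) = (5, 2)


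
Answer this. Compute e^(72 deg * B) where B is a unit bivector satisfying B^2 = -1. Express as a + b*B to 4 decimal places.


For a unit bivector B with B^2 = -1, the exponential series gives
e^(theta*B) = cos(theta) + sin(theta)*B (the GA analogue of Euler's formula).
theta = 72 degrees = 1.256637 rad
cos(72 deg) = 0.3090
sin(72 deg) = 0.9511
exp(theta*B) = 0.3090 + 0.9511*B


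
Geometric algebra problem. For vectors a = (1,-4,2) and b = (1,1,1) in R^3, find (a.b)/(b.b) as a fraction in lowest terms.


Projection coefficient = (a . b) / (b . b)
a . b = 1*1 + (-4)*1 + 2*1
= 1 + (-4) + 2 = -1
b . b = 1^2 + 1^2 + 1^2
= 1 + 1 + 1 = 3
Coefficient = -1/3
In lowest terms: -1/3


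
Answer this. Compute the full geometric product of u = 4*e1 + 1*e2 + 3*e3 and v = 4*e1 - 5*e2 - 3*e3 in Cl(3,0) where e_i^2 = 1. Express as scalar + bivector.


In Cl(3,0): e_i^2 = 1, e_ie_j = -e_je_i for i != j.
Scalar part = u . v = 4*4 + 1*(-5) + 3*(-3)
= 16 + (-5) + (-9) = 2
e12 coeff = 4*(-5) - 1*4 = -20 - 4 = -24
e13 coeff = 4*(-3) - 3*4 = -12 - 12 = -24
e23 coeff = 1*(-3) - 3*(-5) = -3 - (-15) = 12
uv = 2 - 24*e12 - 24*e13 + 12*e23


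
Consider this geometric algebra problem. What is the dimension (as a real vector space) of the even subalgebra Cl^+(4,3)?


Even subalgebra dimension = 2^(n-1)
n = 4 + 3 = 7
2^(7 - 1) = 2^6 = 64
Verification: sum of C(7,k) for even k = 1 + 21 + 35 + 7 = 64
Result = 64


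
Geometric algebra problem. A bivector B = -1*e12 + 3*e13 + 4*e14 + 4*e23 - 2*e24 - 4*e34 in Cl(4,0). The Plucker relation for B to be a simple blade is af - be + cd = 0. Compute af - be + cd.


Plucker relation: af - be + cd
a*f = (-1)*(-4) = 4
b*e = 3*(-2) = -6
c*d = 4*4 = 16
af - be + cd = 4 - (-6) + 16
= 26


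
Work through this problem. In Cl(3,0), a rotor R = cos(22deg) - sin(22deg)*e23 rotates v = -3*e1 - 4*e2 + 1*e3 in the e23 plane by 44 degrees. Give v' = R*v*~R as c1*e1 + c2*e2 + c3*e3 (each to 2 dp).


Rotor R = cos(22deg) - sin(22deg)*e23
Rotation angle theta = 2 * 22 = 44 degrees in the e23 plane (e2 -> e3).
The component perpendicular to the plane (e1) is invariant: v'_1 = v1 = -3.00
cos(44deg) = 0.7193, sin(44deg) = 0.6947
v'_2 = v2*cos(theta) - v3*sin(theta) = -4*0.7193 - 1*0.6947 = -3.57
v'_3 = v2*sin(theta) + v3*cos(theta) = -4*0.6947 + 1*0.7193 = -2.06
v' = -3.00*e1 - 3.57*e2 - 2.06*e3


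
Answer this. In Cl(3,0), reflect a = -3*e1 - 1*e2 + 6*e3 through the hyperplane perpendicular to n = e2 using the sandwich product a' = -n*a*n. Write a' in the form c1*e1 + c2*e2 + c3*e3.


Reflection formula: a' = -n*a*n, with n = e2 (unit vector, n^2 = 1).
For reflection through hyperplane perp to e2:
The component along e2 flips sign, others stay.
a = (-3, -1, 6)
a' = (-3, 1, 6)
a' = -3*e1 + 1*e2 + 6*e3


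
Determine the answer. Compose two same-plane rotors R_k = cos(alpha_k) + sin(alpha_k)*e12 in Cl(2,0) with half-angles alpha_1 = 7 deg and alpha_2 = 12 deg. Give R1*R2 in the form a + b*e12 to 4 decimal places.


Same-plane rotors commute and their half-angles add:
R1*R2 = cos(a1 + a2) + sin(a1 + a2)*e12.
a1 + a2 = 7 + 12 = 19 deg
cos(19 deg) = 0.9455
sin(19 deg) = 0.3256
R1*R2 = 0.9455 + 0.3256*e12


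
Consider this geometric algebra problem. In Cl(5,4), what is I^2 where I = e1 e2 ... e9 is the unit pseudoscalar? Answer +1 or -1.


The pseudoscalar I = e1...e_n (product of all n generators) of Cl(p,q) satisfies I^2 = (-1)^(q + n(n-1)/2).
p = 5, q = 4, n = p + q = 9
n(n-1)/2 = 9 * 8 / 2 = 36
Exponent = q + n(n-1)/2 = 4 + 36 = 40
I^2 = (-1)^40 = +1


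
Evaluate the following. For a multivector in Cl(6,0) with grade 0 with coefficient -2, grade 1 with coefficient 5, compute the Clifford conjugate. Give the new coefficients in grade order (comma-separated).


Clifford conjugate sign for grade k: (-1)^(k(k+1)/2)
Grade 0: (-1)^(0*1/2) = (-1)^0 = 1, coeff -2 -> -2
Grade 1: (-1)^(1*2/2) = (-1)^1 = -1, coeff 5 -> -5
Conjugated coefficients: -2, -5


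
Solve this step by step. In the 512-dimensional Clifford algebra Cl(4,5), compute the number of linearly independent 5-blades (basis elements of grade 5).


Number of grade-k basis blades in Cl(p,q) with n = p + q is C(n, k).
n = 4 + 5 = 9
C(9, 5) = 9! / (5! * 4!)
= 362880 / (120 * 24)
= 126


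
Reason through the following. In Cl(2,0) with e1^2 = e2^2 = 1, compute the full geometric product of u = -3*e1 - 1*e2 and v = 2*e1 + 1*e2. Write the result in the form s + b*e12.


Expand: (-3*e1 - 1*e2)(2*e1 + 1*e2)
= (-3)*2*e1e1 + (-3)*1*e1e2 + (-1)*2*e2e1 + (-1)*1*e2e2
Using e1^2 = e2^2 = 1, e2e1 = -e1e2:
Scalar part s = (-3)*2 + (-1)*1 = -6 + (-1) = -7
Bivector part b = (-3)*1 - (-1)*2 = -3 - (-2) = -1
uv = -7 - 1*e12


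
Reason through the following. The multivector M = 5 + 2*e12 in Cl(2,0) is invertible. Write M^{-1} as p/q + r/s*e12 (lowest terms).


M = 5 + 2*e12, where e12^2 = -1.
Since M commutes with its reverse ~M = a - b*e12, M * ~M = a^2 - b^2*e12^2 = a^2 + b^2.
So M^{-1} = ~M / (a^2 + b^2) = (a - b*e12)/(a^2 + b^2).
a^2 + b^2 = 25 + 4 = 29
Scalar part = 5/29 = 5/29
Bivector coeff = -2/29 = -2/29
M^{-1} = 5/29 - 2/29*e12


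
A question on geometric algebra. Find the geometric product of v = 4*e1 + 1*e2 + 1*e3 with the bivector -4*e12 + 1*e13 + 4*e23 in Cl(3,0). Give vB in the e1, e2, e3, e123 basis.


vB has grade-1 (vector) and grade-3 (trivector) parts: vB = (v _| B) + (v ^ B).
Vector part <vB>_1:
  e1: -v2*b12 - v3*b13 = -(1)*(-4) - (1)*(1) = 3
  e2: v1*b12 - v3*b23 = (4)*(-4) - (1)*(4) = -20
  e3: v1*b13 + v2*b23 = (4)*(1) + (1)*(4) = 8
Trivector part <vB>_3:
  e123: v1*b23 - v2*b13 + v3*b12 = (4)*(4) - (1)*(1) + (1)*(-4) = 11
vB = 3*e1 - 20*e2 + 8*e3 + 11*e123


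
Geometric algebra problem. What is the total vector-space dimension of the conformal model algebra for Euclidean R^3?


The conformal model of R^3 uses Cl(4,1): the 3 Euclidean generators plus two extra orthogonal generators e+ (e+^2 = +1) and e- (e-^2 = -1), from which the null vectors e0, einf are built.
Number of generators m = 3 + 2 = 5.
dim Cl(p,q) = 2^m = 2^5 = 32


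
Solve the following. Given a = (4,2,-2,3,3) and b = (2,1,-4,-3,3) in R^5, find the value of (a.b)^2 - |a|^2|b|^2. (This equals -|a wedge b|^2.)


a . b = 4*2 + 2*1 + (-2)*(-4) + 3*(-3) + 3*3
= 8 + 2 + 8 + (-9) + 9 = 18
|a|^2 = 4^2 + 2^2 + (-2)^2 + 3^2 + 3^2 = 42
|b|^2 = 2^2 + 1^2 + (-4)^2 + (-3)^2 + 3^2 = 39
(a.b)^2 = 18^2 = 324
|a|^2 * |b|^2 = 42 * 39 = 1638
Result = 324 - 1638 = -1314


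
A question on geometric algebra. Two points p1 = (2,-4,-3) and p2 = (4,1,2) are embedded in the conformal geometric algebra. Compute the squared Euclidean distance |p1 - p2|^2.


p1 - p2 = (-2, -5, -5)
|p1 - p2|^2 = (-2)^2 + (-5)^2 + (-5)^2
= 4 + 25 + 25
= 54


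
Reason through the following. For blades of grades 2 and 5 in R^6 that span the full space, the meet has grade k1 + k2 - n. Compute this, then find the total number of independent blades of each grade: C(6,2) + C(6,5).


Meet grade = grade(A) + grade(B) - n
= 2 + 5 - 6 = 1
C(6,2) = 15
C(6,5) = 6
dim_A + dim_B = 15 + 6 = 21


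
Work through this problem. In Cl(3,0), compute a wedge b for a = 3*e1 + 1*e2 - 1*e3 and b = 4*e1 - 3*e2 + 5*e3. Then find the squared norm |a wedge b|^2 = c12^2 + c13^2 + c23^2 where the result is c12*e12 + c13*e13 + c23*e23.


a wedge b = (a1*b2 - a2*b1)*e12 + (a1*b3 - a3*b1)*e13 + (a2*b3 - a3*b2)*e23
e12 coeff: 3*(-3) - 1*4 = -9 - 4 = -13
e13 coeff: 3*5 - (-1)*4 = 15 - (-4) = 19
e23 coeff: 1*5 - (-1)*(-3) = 5 - 3 = 2
|a wedge b|^2 = (-13)^2 + 19^2 + 2^2
= 169 + 361 + 4
= 534


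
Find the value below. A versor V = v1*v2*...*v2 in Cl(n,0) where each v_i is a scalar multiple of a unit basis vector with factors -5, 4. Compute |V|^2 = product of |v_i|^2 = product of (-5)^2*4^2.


Each vector v_i has |v_i|^2 = s_i^2
Squared scales: (-5)^2 = 25, 4^2 = 16
|V|^2 = 25 * 16
= 400


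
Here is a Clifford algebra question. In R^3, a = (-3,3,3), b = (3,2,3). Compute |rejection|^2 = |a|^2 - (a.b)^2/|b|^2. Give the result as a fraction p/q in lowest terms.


|a|^2 = (-3)^2 + 3^2 + 3^2 = 27
|b|^2 = 3^2 + 2^2 + 3^2 = 22
a . b = (-3)*3 + 3*2 + 3*3 = 6
(a.b)^2 = 6^2 = 36
|rej|^2 = 27 - 36/22
= (594 - 36)/22
= 558/22
In lowest terms: 279/11


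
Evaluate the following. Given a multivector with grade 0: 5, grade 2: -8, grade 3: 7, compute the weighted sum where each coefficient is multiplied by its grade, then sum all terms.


Grade-weighted sum = sum of grade_k * coefficient_k
0*5 = 0
2*(-8) = -16
3*7 = 21
Total = 0 + (-16) + 21 = 5


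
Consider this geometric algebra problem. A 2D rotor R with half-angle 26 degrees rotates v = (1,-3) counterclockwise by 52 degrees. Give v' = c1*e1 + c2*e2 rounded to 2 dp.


Rotor R = cos(26deg) - sin(26deg)*e12
Rotation angle theta = 2 * 26 = 52 degrees
v' = R*v*~R rotates v by theta.
cos(52deg) = 0.6157, sin(52deg) = 0.7880
v'_1 = 1*cos(52deg) - (-3)*sin(52deg)
= 1*0.6157 - (-3)*0.7880
= 2.98
v'_2 = 1*sin(52deg) + (-3)*cos(52deg)
= 1*0.7880 + (-3)*0.6157
= -1.06
v' = 2.98*e1 - 1.06*e2


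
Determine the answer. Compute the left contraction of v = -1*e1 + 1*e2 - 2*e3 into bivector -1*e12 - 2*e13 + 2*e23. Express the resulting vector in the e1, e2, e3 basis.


Left contraction v _| B = <vB>_1 (grade-1 part of the geometric product vB).
Using e1_|e12 = e2, e2_|e12 = -e1, e1_|e13 = e3, e3_|e13 = -e1, e2_|e23 = e3, e3_|e23 = -e2:
e1 coeff: -v2*b12 - v3*b13 = -(1)*(-1) - (-2)*(-2) = -3
e2 coeff: v1*b12 - v3*b23 = (-1)*(-1) - (-2)*(2) = 5
e3 coeff: v1*b13 + v2*b23 = (-1)*(-2) + (1)*(2) = 4
v _| B = -3*e1 + 5*e2 + 4*e3


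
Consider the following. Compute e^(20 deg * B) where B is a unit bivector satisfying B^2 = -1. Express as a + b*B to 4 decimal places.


For a unit bivector B with B^2 = -1, the exponential series gives
e^(theta*B) = cos(theta) + sin(theta)*B (the GA analogue of Euler's formula).
theta = 20 degrees = 0.349066 rad
cos(20 deg) = 0.9397
sin(20 deg) = 0.3420
exp(theta*B) = 0.9397 + 0.3420*B


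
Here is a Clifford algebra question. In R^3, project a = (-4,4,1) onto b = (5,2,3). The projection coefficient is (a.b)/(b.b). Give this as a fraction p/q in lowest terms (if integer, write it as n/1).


Projection coefficient = (a . b) / (b . b)
a . b = (-4)*5 + 4*2 + 1*3
= -20 + 8 + 3 = -9
b . b = 5^2 + 2^2 + 3^2
= 25 + 4 + 9 = 38
Coefficient = -9/38
In lowest terms: -9/38


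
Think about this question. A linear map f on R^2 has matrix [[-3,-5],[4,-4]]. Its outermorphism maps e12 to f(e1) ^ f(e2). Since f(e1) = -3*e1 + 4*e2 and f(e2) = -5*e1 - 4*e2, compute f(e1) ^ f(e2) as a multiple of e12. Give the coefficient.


The outermorphism of a linear map f sends e1^e2 to f(e1)^f(e2).
f(e1) = -3*e1 + 4*e2
f(e2) = -5*e1 - 4*e2
f(e1) ^ f(e2) = (-3*e1 + 4*e2) ^ (-5*e1 - 4*e2)
= (-3)*(-4)*e12 + 4*(-5)*e21
= (12 - (-20))*e12
= 32*e12
Coefficient = 32


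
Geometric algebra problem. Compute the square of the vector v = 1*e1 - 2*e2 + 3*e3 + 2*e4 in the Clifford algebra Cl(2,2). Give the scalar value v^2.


v^2 = sum of c_i^2 * e_i^2
Positive signature terms (e_i^2 = +1): 1^2 + (-2)^2 = 5
Negative signature terms (e_j^2 = -1): 3^2 + 2^2 = 13
v^2 = 5 - 13 = -8


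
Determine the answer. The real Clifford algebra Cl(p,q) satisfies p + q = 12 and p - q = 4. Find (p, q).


We need p + q = 12 and p - q = 4.
Adding: 2p = 12 + 4 = 16, so p = 8.
Then q = 12 - 8 = 4.
(p, q) = (8, 4)


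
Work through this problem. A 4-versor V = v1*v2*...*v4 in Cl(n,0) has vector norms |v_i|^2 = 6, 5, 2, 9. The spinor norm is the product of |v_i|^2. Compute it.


Spinor norm N(V) = |v1|^2 * |v2|^2 * ... * |v4|^2
= 6 * 5 * 2 * 9
Running product: 6, 30, 60, 540
N(V) = 540


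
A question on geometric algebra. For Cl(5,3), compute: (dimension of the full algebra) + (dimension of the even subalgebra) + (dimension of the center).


n = 5 + 3 = 8
Total dim = 2^8 = 256
Even subalgebra dim = 2^7 = 128
n is even, so center dim = 1
Sum = 256 + 128 + 1 = 385


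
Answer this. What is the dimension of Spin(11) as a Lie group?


Spin(n) double-covers SO(n); both have Lie algebra so(n) of dimension n(n-1)/2.
n = 11
n(n-1) = 11 * 10 = 110
dim Spin(11) = 110/2 = 55


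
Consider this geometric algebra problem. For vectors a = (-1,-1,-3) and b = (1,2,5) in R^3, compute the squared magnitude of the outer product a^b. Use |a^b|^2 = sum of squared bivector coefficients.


a wedge b = (a1*b2 - a2*b1)*e12 + (a1*b3 - a3*b1)*e13 + (a2*b3 - a3*b2)*e23
e12 coeff: (-1)*2 - (-1)*1 = -2 - (-1) = -1
e13 coeff: (-1)*5 - (-3)*1 = -5 - (-3) = -2
e23 coeff: (-1)*5 - (-3)*2 = -5 - (-6) = 1
|a wedge b|^2 = (-1)^2 + (-2)^2 + 1^2
= 1 + 4 + 1
= 6


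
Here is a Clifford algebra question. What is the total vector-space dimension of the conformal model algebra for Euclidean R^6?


The conformal model of R^6 uses Cl(7,1): the 6 Euclidean generators plus two extra orthogonal generators e+ (e+^2 = +1) and e- (e-^2 = -1), from which the null vectors e0, einf are built.
Number of generators m = 6 + 2 = 8.
dim Cl(p,q) = 2^m = 2^8 = 256


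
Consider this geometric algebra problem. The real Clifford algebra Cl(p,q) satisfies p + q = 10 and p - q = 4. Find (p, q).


We need p + q = 10 and p - q = 4.
Adding: 2p = 10 + 4 = 14, so p = 7.
Then q = 10 - 7 = 3.
(p, q) = (7, 3)


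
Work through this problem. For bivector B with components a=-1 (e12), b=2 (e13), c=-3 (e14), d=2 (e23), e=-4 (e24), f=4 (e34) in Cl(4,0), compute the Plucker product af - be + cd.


Plucker relation: af - be + cd
a*f = (-1)*4 = -4
b*e = 2*(-4) = -8
c*d = (-3)*2 = -6
af - be + cd = -4 - (-8) + (-6)
= -2


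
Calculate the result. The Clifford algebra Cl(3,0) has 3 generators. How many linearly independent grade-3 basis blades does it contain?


Number of grade-k basis blades in Cl(p,q) with n = p + q is C(n, k).
n = 3 + 0 = 3
C(3, 3) = 3! / (3! * 0!)
= 6 / (6 * 1)
= 1


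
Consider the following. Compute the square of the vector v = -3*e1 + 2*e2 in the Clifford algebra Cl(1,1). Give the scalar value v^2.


v^2 = sum of c_i^2 * e_i^2
Positive signature terms (e_i^2 = +1): (-3)^2 = 9
Negative signature terms (e_j^2 = -1): 2^2 = 4
v^2 = 9 - 4 = 5


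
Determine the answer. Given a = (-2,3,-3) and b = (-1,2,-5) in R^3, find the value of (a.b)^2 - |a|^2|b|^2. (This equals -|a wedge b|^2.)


a . b = (-2)*(-1) + 3*2 + (-3)*(-5)
= 2 + 6 + 15 = 23
|a|^2 = (-2)^2 + 3^2 + (-3)^2 = 22
|b|^2 = (-1)^2 + 2^2 + (-5)^2 = 30
(a.b)^2 = 23^2 = 529
|a|^2 * |b|^2 = 22 * 30 = 660
Result = 529 - 660 = -131


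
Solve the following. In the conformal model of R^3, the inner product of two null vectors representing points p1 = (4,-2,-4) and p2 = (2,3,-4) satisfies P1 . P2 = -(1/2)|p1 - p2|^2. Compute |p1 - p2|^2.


p1 - p2 = (2, -5, 0)
|p1 - p2|^2 = 2^2 + (-5)^2 + 0^2
= 4 + 25 + 0
= 29


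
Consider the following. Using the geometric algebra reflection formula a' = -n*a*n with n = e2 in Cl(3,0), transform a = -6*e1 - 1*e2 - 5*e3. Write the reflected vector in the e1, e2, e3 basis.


Reflection formula: a' = -n*a*n, with n = e2 (unit vector, n^2 = 1).
For reflection through hyperplane perp to e2:
The component along e2 flips sign, others stay.
a = (-6, -1, -5)
a' = (-6, 1, -5)
a' = -6*e1 + 1*e2 - 5*e3


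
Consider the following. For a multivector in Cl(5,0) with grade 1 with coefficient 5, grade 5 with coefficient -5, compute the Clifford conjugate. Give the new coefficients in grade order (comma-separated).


Clifford conjugate sign for grade k: (-1)^(k(k+1)/2)
Grade 1: (-1)^(1*2/2) = (-1)^1 = -1, coeff 5 -> -5
Grade 5: (-1)^(5*6/2) = (-1)^15 = -1, coeff -5 -> 5
Conjugated coefficients: -5, 5


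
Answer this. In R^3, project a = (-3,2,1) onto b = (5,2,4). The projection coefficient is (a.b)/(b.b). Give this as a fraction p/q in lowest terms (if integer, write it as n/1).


Projection coefficient = (a . b) / (b . b)
a . b = (-3)*5 + 2*2 + 1*4
= -15 + 4 + 4 = -7
b . b = 5^2 + 2^2 + 4^2
= 25 + 4 + 16 = 45
Coefficient = -7/45
In lowest terms: -7/45


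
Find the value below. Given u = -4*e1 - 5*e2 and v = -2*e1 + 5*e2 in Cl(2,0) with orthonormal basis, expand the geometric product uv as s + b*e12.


Expand: (-4*e1 - 5*e2)(-2*e1 + 5*e2)
= (-4)*(-2)*e1e1 + (-4)*5*e1e2 + (-5)*(-2)*e2e1 + (-5)*5*e2e2
Using e1^2 = e2^2 = 1, e2e1 = -e1e2:
Scalar part s = (-4)*(-2) + (-5)*5 = 8 + (-25) = -17
Bivector part b = (-4)*5 - (-5)*(-2) = -20 - 10 = -30
uv = -17 - 30*e12


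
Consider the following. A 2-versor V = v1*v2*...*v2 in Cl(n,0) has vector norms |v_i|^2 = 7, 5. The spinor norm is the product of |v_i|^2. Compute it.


Spinor norm N(V) = |v1|^2 * |v2|^2 * ... * |v2|^2
= 7 * 5
Running product: 7, 35
N(V) = 35


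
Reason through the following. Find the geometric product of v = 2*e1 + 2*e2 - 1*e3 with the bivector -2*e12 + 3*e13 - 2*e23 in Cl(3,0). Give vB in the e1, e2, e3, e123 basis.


vB has grade-1 (vector) and grade-3 (trivector) parts: vB = (v _| B) + (v ^ B).
Vector part <vB>_1:
  e1: -v2*b12 - v3*b13 = -(2)*(-2) - (-1)*(3) = 7
  e2: v1*b12 - v3*b23 = (2)*(-2) - (-1)*(-2) = -6
  e3: v1*b13 + v2*b23 = (2)*(3) + (2)*(-2) = 2
Trivector part <vB>_3:
  e123: v1*b23 - v2*b13 + v3*b12 = (2)*(-2) - (2)*(3) + (-1)*(-2) = -8
vB = 7*e1 - 6*e2 + 2*e3 - 8*e123


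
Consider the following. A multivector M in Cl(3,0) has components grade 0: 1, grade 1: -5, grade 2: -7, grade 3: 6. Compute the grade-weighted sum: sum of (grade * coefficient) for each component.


Grade-weighted sum = sum of grade_k * coefficient_k
0*1 = 0
1*(-5) = -5
2*(-7) = -14
3*6 = 18
Total = 0 + (-5) + (-14) + 18 = -1


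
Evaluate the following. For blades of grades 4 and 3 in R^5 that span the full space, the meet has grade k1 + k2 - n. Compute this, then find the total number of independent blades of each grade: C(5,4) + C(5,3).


Meet grade = grade(A) + grade(B) - n
= 4 + 3 - 5 = 2
C(5,4) = 5
C(5,3) = 10
dim_A + dim_B = 5 + 10 = 15


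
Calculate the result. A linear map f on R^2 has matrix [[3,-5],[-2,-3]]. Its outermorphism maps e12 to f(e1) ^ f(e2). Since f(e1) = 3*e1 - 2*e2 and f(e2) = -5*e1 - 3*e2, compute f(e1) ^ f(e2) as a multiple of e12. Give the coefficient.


The outermorphism of a linear map f sends e1^e2 to f(e1)^f(e2).
f(e1) = 3*e1 - 2*e2
f(e2) = -5*e1 - 3*e2
f(e1) ^ f(e2) = (3*e1 - 2*e2) ^ (-5*e1 - 3*e2)
= 3*(-3)*e12 + (-2)*(-5)*e21
= (-9 - 10)*e12
= -19*e12
Coefficient = -19


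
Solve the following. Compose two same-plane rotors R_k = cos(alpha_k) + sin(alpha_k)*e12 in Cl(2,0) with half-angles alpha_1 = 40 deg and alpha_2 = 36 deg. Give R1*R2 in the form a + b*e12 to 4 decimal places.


Same-plane rotors commute and their half-angles add:
R1*R2 = cos(a1 + a2) + sin(a1 + a2)*e12.
a1 + a2 = 40 + 36 = 76 deg
cos(76 deg) = 0.2419
sin(76 deg) = 0.9703
R1*R2 = 0.2419 + 0.9703*e12


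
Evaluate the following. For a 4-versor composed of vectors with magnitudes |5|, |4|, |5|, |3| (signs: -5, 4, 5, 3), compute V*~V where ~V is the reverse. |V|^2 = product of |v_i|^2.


Each vector v_i has |v_i|^2 = s_i^2
Squared scales: (-5)^2 = 25, 4^2 = 16, 5^2 = 25, 3^2 = 9
|V|^2 = 25 * 16 * 25 * 9
= 90000


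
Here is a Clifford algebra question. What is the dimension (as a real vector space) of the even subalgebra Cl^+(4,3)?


Even subalgebra dimension = 2^(n-1)
n = 4 + 3 = 7
2^(7 - 1) = 2^6 = 64
Verification: sum of C(7,k) for even k = 1 + 21 + 35 + 7 = 64
Result = 64


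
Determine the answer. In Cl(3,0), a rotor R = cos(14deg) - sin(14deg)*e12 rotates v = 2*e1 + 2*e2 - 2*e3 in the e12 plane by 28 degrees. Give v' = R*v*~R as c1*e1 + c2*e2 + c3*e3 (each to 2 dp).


Rotor R = cos(14deg) - sin(14deg)*e12
Rotation angle theta = 2 * 14 = 28 degrees in the e12 plane (e1 -> e2).
The component perpendicular to the plane (e3) is invariant: v'_3 = v3 = -2.00
cos(28deg) = 0.8829, sin(28deg) = 0.4695
v'_1 = v1*cos(theta) - v2*sin(theta) = 2*0.8829 - 2*0.4695 = 0.83
v'_2 = v1*sin(theta) + v2*cos(theta) = 2*0.4695 + 2*0.8829 = 2.70
v' = 0.83*e1 + 2.70*e2 - 2.00*e3


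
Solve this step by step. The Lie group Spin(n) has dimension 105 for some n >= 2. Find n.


dim Spin(n) = dim so(n) = n(n-1)/2.
Solve n(n-1)/2 = 105, i.e. n^2 - n - 210 = 0.
Discriminant = 1 + 8*105 = 841
n = (1 + sqrt(841))/2 = (1 + 29)/2 = 15


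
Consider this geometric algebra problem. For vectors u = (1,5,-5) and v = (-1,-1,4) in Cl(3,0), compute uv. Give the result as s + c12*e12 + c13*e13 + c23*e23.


In Cl(3,0): e_i^2 = 1, e_ie_j = -e_je_i for i != j.
Scalar part = u . v = 1*(-1) + 5*(-1) + (-5)*4
= -1 + (-5) + (-20) = -26
e12 coeff = 1*(-1) - 5*(-1) = -1 - (-5) = 4
e13 coeff = 1*4 - (-5)*(-1) = 4 - 5 = -1
e23 coeff = 5*4 - (-5)*(-1) = 20 - 5 = 15
uv = -26 + 4*e12 - 1*e13 + 15*e23


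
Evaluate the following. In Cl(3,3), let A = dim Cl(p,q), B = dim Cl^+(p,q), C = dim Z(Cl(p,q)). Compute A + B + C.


n = 3 + 3 = 6
Total dim = 2^6 = 64
Even subalgebra dim = 2^5 = 32
n is even, so center dim = 1
Sum = 64 + 32 + 1 = 97


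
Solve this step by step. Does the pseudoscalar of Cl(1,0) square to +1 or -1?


The pseudoscalar I = e1...e_n (product of all n generators) of Cl(p,q) satisfies I^2 = (-1)^(q + n(n-1)/2).
p = 1, q = 0, n = p + q = 1
n(n-1)/2 = 1 * 0 / 2 = 0
Exponent = q + n(n-1)/2 = 0 + 0 = 0
I^2 = (-1)^0 = +1


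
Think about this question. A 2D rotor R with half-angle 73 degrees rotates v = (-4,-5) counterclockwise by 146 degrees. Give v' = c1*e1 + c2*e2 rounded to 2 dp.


Rotor R = cos(73deg) - sin(73deg)*e12
Rotation angle theta = 2 * 73 = 146 degrees
v' = R*v*~R rotates v by theta.
cos(146deg) = -0.8290, sin(146deg) = 0.5592
v'_1 = -4*cos(146deg) - (-5)*sin(146deg)
= -4*(-0.8290) - (-5)*0.5592
= 6.11
v'_2 = -4*sin(146deg) + (-5)*cos(146deg)
= -4*0.5592 + (-5)*(-0.8290)
= 1.91
v' = 6.11*e1 + 1.91*e2


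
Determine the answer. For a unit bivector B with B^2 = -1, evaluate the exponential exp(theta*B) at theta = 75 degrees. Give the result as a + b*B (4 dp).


For a unit bivector B with B^2 = -1, the exponential series gives
e^(theta*B) = cos(theta) + sin(theta)*B (the GA analogue of Euler's formula).
theta = 75 degrees = 1.308997 rad
cos(75 deg) = 0.2588
sin(75 deg) = 0.9659
exp(theta*B) = 0.2588 + 0.9659*B


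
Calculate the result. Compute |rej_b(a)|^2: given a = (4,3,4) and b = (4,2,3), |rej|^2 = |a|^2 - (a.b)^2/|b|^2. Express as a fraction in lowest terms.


|a|^2 = 4^2 + 3^2 + 4^2 = 41
|b|^2 = 4^2 + 2^2 + 3^2 = 29
a . b = 4*4 + 3*2 + 4*3 = 34
(a.b)^2 = 34^2 = 1156
|rej|^2 = 41 - 1156/29
= (1189 - 1156)/29
= 33/29
In lowest terms: 33/29


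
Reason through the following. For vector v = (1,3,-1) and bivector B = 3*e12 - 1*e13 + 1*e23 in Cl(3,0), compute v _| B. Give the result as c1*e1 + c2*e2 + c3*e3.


Left contraction v _| B = <vB>_1 (grade-1 part of the geometric product vB).
Using e1_|e12 = e2, e2_|e12 = -e1, e1_|e13 = e3, e3_|e13 = -e1, e2_|e23 = e3, e3_|e23 = -e2:
e1 coeff: -v2*b12 - v3*b13 = -(3)*(3) - (-1)*(-1) = -10
e2 coeff: v1*b12 - v3*b23 = (1)*(3) - (-1)*(1) = 4
e3 coeff: v1*b13 + v2*b23 = (1)*(-1) + (3)*(1) = 2
v _| B = -10*e1 + 4*e2 + 2*e3


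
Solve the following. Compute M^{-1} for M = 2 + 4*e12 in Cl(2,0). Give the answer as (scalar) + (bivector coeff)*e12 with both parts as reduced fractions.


M = 2 + 4*e12, where e12^2 = -1.
Since M commutes with its reverse ~M = a - b*e12, M * ~M = a^2 - b^2*e12^2 = a^2 + b^2.
So M^{-1} = ~M / (a^2 + b^2) = (a - b*e12)/(a^2 + b^2).
a^2 + b^2 = 4 + 16 = 20
Scalar part = 2/20 = 1/10
Bivector coeff = -4/20 = -1/5
M^{-1} = 1/10 - 1/5*e12


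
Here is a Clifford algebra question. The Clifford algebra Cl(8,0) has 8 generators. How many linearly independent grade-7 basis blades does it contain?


Number of grade-k basis blades in Cl(p,q) with n = p + q is C(n, k).
n = 8 + 0 = 8
C(8, 7) = 8! / (7! * 1!)
= 40320 / (5040 * 1)
= 8


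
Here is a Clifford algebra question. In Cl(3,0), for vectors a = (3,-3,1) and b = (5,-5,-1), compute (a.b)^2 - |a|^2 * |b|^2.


a . b = 3*5 + (-3)*(-5) + 1*(-1)
= 15 + 15 + (-1) = 29
|a|^2 = 3^2 + (-3)^2 + 1^2 = 19
|b|^2 = 5^2 + (-5)^2 + (-1)^2 = 51
(a.b)^2 = 29^2 = 841
|a|^2 * |b|^2 = 19 * 51 = 969
Result = 841 - 969 = -128


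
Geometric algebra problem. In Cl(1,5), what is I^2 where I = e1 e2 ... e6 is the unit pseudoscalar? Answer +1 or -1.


The pseudoscalar I = e1...e_n (product of all n generators) of Cl(p,q) satisfies I^2 = (-1)^(q + n(n-1)/2).
p = 1, q = 5, n = p + q = 6
n(n-1)/2 = 6 * 5 / 2 = 15
Exponent = q + n(n-1)/2 = 5 + 15 = 20
I^2 = (-1)^20 = +1


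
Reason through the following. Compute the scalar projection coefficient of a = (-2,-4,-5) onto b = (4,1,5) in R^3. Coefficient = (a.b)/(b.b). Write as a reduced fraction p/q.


Projection coefficient = (a . b) / (b . b)
a . b = (-2)*4 + (-4)*1 + (-5)*5
= -8 + (-4) + (-25) = -37
b . b = 4^2 + 1^2 + 5^2
= 16 + 1 + 25 = 42
Coefficient = -37/42
In lowest terms: -37/42


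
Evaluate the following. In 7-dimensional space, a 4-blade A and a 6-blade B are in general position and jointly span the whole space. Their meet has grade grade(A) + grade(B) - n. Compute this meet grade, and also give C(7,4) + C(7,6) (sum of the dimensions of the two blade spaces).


Meet grade = grade(A) + grade(B) - n
= 4 + 6 - 7 = 3
C(7,4) = 35
C(7,6) = 7
dim_A + dim_B = 35 + 7 = 42


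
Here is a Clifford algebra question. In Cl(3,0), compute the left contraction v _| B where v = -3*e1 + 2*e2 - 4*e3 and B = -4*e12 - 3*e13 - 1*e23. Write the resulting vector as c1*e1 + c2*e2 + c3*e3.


Left contraction v _| B = <vB>_1 (grade-1 part of the geometric product vB).
Using e1_|e12 = e2, e2_|e12 = -e1, e1_|e13 = e3, e3_|e13 = -e1, e2_|e23 = e3, e3_|e23 = -e2:
e1 coeff: -v2*b12 - v3*b13 = -(2)*(-4) - (-4)*(-3) = -4
e2 coeff: v1*b12 - v3*b23 = (-3)*(-4) - (-4)*(-1) = 8
e3 coeff: v1*b13 + v2*b23 = (-3)*(-3) + (2)*(-1) = 7
v _| B = -4*e1 + 8*e2 + 7*e3


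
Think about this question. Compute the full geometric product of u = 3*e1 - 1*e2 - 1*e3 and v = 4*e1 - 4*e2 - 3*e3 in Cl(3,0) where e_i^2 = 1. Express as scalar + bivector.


In Cl(3,0): e_i^2 = 1, e_ie_j = -e_je_i for i != j.
Scalar part = u . v = 3*4 + (-1)*(-4) + (-1)*(-3)
= 12 + 4 + 3 = 19
e12 coeff = 3*(-4) - (-1)*4 = -12 - (-4) = -8
e13 coeff = 3*(-3) - (-1)*4 = -9 - (-4) = -5
e23 coeff = (-1)*(-3) - (-1)*(-4) = 3 - 4 = -1
uv = 19 - 8*e12 - 5*e13 - 1*e23


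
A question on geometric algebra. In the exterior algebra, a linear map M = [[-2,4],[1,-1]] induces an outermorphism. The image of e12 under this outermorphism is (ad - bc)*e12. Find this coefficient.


The outermorphism of a linear map f sends e1^e2 to f(e1)^f(e2).
f(e1) = -2*e1 + 1*e2
f(e2) = 4*e1 - 1*e2
f(e1) ^ f(e2) = (-2*e1 + 1*e2) ^ (4*e1 - 1*e2)
= (-2)*(-1)*e12 + 1*4*e21
= (2 - 4)*e12
= -2*e12
Coefficient = -2


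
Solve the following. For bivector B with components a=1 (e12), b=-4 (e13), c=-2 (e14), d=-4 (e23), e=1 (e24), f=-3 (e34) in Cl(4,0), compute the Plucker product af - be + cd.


Plucker relation: af - be + cd
a*f = 1*(-3) = -3
b*e = (-4)*1 = -4
c*d = (-2)*(-4) = 8
af - be + cd = -3 - (-4) + 8
= 9


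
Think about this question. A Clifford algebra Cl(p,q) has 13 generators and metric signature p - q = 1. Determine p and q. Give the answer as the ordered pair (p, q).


We need p + q = 13 and p - q = 1.
Adding: 2p = 13 + 1 = 14, so p = 7.
Then q = 13 - 7 = 6.
(p, q) = (7, 6)


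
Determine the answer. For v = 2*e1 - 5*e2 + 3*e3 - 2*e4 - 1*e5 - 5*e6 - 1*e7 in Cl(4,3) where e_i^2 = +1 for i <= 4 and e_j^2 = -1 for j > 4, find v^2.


v^2 = sum of c_i^2 * e_i^2
Positive signature terms (e_i^2 = +1): 2^2 + (-5)^2 + 3^2 + (-2)^2 = 42
Negative signature terms (e_j^2 = -1): (-1)^2 + (-5)^2 + (-1)^2 = 27
v^2 = 42 - 27 = 15


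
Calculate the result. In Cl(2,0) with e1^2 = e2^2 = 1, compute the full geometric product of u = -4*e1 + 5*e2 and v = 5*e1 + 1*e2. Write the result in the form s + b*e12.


Expand: (-4*e1 + 5*e2)(5*e1 + 1*e2)
= (-4)*5*e1e1 + (-4)*1*e1e2 + 5*5*e2e1 + 5*1*e2e2
Using e1^2 = e2^2 = 1, e2e1 = -e1e2:
Scalar part s = (-4)*5 + 5*1 = -20 + 5 = -15
Bivector part b = (-4)*1 - 5*5 = -4 - 25 = -29
uv = -15 - 29*e12


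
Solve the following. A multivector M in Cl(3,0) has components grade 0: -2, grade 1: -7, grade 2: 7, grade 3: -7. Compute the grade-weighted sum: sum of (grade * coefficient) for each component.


Grade-weighted sum = sum of grade_k * coefficient_k
0*(-2) = 0
1*(-7) = -7
2*7 = 14
3*(-7) = -21
Total = 0 + (-7) + 14 + (-21) = -14


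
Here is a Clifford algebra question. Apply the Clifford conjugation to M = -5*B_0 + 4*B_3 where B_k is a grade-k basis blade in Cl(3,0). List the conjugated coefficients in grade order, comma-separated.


Clifford conjugate sign for grade k: (-1)^(k(k+1)/2)
Grade 0: (-1)^(0*1/2) = (-1)^0 = 1, coeff -5 -> -5
Grade 3: (-1)^(3*4/2) = (-1)^6 = 1, coeff 4 -> 4
Conjugated coefficients: -5, 4


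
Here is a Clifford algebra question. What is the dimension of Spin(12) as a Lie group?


Spin(n) double-covers SO(n); both have Lie algebra so(n) of dimension n(n-1)/2.
n = 12
n(n-1) = 12 * 11 = 132
dim Spin(12) = 132/2 = 66


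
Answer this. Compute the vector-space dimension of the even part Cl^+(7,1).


Even subalgebra dimension = 2^(n-1)
n = 7 + 1 = 8
2^(8 - 1) = 2^7 = 128
Verification: sum of C(8,k) for even k = 1 + 28 + 70 + 28 + 1 = 128
Result = 128


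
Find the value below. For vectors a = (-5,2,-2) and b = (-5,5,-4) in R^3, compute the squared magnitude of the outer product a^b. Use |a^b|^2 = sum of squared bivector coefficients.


a wedge b = (a1*b2 - a2*b1)*e12 + (a1*b3 - a3*b1)*e13 + (a2*b3 - a3*b2)*e23
e12 coeff: (-5)*5 - 2*(-5) = -25 - (-10) = -15
e13 coeff: (-5)*(-4) - (-2)*(-5) = 20 - 10 = 10
e23 coeff: 2*(-4) - (-2)*5 = -8 - (-10) = 2
|a wedge b|^2 = (-15)^2 + 10^2 + 2^2
= 225 + 100 + 4
= 329


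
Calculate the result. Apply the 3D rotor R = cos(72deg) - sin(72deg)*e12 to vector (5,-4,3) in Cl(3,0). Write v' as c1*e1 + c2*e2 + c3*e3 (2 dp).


Rotor R = cos(72deg) - sin(72deg)*e12
Rotation angle theta = 2 * 72 = 144 degrees in the e12 plane (e1 -> e2).
The component perpendicular to the plane (e3) is invariant: v'_3 = v3 = 3.00
cos(144deg) = -0.8090, sin(144deg) = 0.5878
v'_1 = v1*cos(theta) - v2*sin(theta) = 5*(-0.8090) - (-4)*0.5878 = -1.69
v'_2 = v1*sin(theta) + v2*cos(theta) = 5*0.5878 + (-4)*(-0.8090) = 6.17
v' = -1.69*e1 + 6.17*e2 + 3.00*e3


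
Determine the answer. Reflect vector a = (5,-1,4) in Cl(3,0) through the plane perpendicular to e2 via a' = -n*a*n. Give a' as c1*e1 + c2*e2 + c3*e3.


Reflection formula: a' = -n*a*n, with n = e2 (unit vector, n^2 = 1).
For reflection through hyperplane perp to e2:
The component along e2 flips sign, others stay.
a = (5, -1, 4)
a' = (5, 1, 4)
a' = 5*e1 + 1*e2 + 4*e3


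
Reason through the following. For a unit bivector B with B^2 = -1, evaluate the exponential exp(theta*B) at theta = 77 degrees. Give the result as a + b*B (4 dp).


For a unit bivector B with B^2 = -1, the exponential series gives
e^(theta*B) = cos(theta) + sin(theta)*B (the GA analogue of Euler's formula).
theta = 77 degrees = 1.343904 rad
cos(77 deg) = 0.2250
sin(77 deg) = 0.9744
exp(theta*B) = 0.2250 + 0.9744*B


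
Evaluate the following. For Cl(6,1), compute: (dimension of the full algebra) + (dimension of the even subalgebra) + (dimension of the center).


n = 6 + 1 = 7
Total dim = 2^7 = 128
Even subalgebra dim = 2^6 = 64
n is odd, so center dim = 2
Sum = 128 + 64 + 2 = 194


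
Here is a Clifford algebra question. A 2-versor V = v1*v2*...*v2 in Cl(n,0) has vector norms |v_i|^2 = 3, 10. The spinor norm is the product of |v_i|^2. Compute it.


Spinor norm N(V) = |v1|^2 * |v2|^2 * ... * |v2|^2
= 3 * 10
Running product: 3, 30
N(V) = 30


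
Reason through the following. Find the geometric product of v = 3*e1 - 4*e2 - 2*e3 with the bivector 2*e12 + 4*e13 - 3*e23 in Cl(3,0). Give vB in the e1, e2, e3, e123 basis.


vB has grade-1 (vector) and grade-3 (trivector) parts: vB = (v _| B) + (v ^ B).
Vector part <vB>_1:
  e1: -v2*b12 - v3*b13 = -(-4)*(2) - (-2)*(4) = 16
  e2: v1*b12 - v3*b23 = (3)*(2) - (-2)*(-3) = 0
  e3: v1*b13 + v2*b23 = (3)*(4) + (-4)*(-3) = 24
Trivector part <vB>_3:
  e123: v1*b23 - v2*b13 + v3*b12 = (3)*(-3) - (-4)*(4) + (-2)*(2) = 3
vB = 16*e1 + 0*e2 + 24*e3 + 3*e123


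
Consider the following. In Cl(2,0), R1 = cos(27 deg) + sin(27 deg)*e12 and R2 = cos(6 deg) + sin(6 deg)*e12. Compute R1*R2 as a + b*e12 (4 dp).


Same-plane rotors commute and their half-angles add:
R1*R2 = cos(a1 + a2) + sin(a1 + a2)*e12.
a1 + a2 = 27 + 6 = 33 deg
cos(33 deg) = 0.8387
sin(33 deg) = 0.5446
R1*R2 = 0.8387 + 0.5446*e12


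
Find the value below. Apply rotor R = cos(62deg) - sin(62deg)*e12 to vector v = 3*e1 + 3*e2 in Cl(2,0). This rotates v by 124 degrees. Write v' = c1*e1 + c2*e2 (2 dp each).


Rotor R = cos(62deg) - sin(62deg)*e12
Rotation angle theta = 2 * 62 = 124 degrees
v' = R*v*~R rotates v by theta.
cos(124deg) = -0.5592, sin(124deg) = 0.8290
v'_1 = 3*cos(124deg) - 3*sin(124deg)
= 3*(-0.5592) - 3*0.8290
= -4.16
v'_2 = 3*sin(124deg) + 3*cos(124deg)
= 3*0.8290 + 3*(-0.5592)
= 0.81
v' = -4.16*e1 + 0.81*e2


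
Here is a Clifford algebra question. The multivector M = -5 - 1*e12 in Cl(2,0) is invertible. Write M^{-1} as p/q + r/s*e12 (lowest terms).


M = -5 - 1*e12, where e12^2 = -1.
Since M commutes with its reverse ~M = a - b*e12, M * ~M = a^2 - b^2*e12^2 = a^2 + b^2.
So M^{-1} = ~M / (a^2 + b^2) = (a - b*e12)/(a^2 + b^2).
a^2 + b^2 = 25 + 1 = 26
Scalar part = -5/26 = -5/26
Bivector coeff = 1/26 = 1/26
M^{-1} = -5/26 + 1/26*e12


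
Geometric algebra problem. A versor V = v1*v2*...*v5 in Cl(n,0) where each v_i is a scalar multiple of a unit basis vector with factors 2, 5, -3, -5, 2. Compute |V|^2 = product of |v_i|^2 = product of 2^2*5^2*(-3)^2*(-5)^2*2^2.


Each vector v_i has |v_i|^2 = s_i^2
Squared scales: 2^2 = 4, 5^2 = 25, (-3)^2 = 9, (-5)^2 = 25, 2^2 = 4
|V|^2 = 4 * 25 * 9 * 25 * 4
= 90000


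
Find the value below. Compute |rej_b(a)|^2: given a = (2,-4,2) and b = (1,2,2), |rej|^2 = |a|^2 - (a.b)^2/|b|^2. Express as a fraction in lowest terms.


|a|^2 = 2^2 + (-4)^2 + 2^2 = 24
|b|^2 = 1^2 + 2^2 + 2^2 = 9
a . b = 2*1 + (-4)*2 + 2*2 = -2
(a.b)^2 = (-2)^2 = 4
|rej|^2 = 24 - 4/9
= (216 - 4)/9
= 212/9
In lowest terms: 212/9


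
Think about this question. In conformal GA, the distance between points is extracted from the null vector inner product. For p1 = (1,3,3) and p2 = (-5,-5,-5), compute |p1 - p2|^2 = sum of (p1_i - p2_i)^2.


p1 - p2 = (6, 8, 8)
|p1 - p2|^2 = 6^2 + 8^2 + 8^2
= 36 + 64 + 64
= 164


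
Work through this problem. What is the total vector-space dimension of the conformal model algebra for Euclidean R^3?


The conformal model of R^3 uses Cl(4,1): the 3 Euclidean generators plus two extra orthogonal generators e+ (e+^2 = +1) and e- (e-^2 = -1), from which the null vectors e0, einf are built.
Number of generators m = 3 + 2 = 5.
dim Cl(p,q) = 2^m = 2^5 = 32


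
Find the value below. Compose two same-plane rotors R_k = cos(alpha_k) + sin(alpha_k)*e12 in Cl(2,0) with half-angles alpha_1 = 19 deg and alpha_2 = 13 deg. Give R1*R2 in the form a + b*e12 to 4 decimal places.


Same-plane rotors commute and their half-angles add:
R1*R2 = cos(a1 + a2) + sin(a1 + a2)*e12.
a1 + a2 = 19 + 13 = 32 deg
cos(32 deg) = 0.8480
sin(32 deg) = 0.5299
R1*R2 = 0.8480 + 0.5299*e12


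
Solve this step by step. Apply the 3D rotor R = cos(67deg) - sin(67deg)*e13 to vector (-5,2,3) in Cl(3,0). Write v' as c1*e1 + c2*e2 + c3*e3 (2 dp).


Rotor R = cos(67deg) - sin(67deg)*e13
Rotation angle theta = 2 * 67 = 134 degrees in the e13 plane (e1 -> e3).
The component perpendicular to the plane (e2) is invariant: v'_2 = v2 = 2.00
cos(134deg) = -0.6947, sin(134deg) = 0.7193
v'_1 = v1*cos(theta) - v3*sin(theta) = -5*(-0.6947) - 3*0.7193 = 1.32
v'_3 = v1*sin(theta) + v3*cos(theta) = -5*0.7193 + 3*(-0.6947) = -5.68
v' = 1.32*e1 + 2.00*e2 - 5.68*e3


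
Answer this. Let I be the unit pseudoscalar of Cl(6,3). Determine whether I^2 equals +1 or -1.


The pseudoscalar I = e1...e_n (product of all n generators) of Cl(p,q) satisfies I^2 = (-1)^(q + n(n-1)/2).
p = 6, q = 3, n = p + q = 9
n(n-1)/2 = 9 * 8 / 2 = 36
Exponent = q + n(n-1)/2 = 3 + 36 = 39
I^2 = (-1)^39 = -1


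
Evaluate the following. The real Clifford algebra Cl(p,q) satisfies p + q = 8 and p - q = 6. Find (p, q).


We need p + q = 8 and p - q = 6.
Adding: 2p = 8 + 6 = 14, so p = 7.
Then q = 8 - 7 = 1.
(p, q) = (7, 1)


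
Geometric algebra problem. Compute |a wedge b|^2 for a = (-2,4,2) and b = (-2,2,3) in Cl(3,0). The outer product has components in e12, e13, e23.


a wedge b = (a1*b2 - a2*b1)*e12 + (a1*b3 - a3*b1)*e13 + (a2*b3 - a3*b2)*e23
e12 coeff: (-2)*2 - 4*(-2) = -4 - (-8) = 4
e13 coeff: (-2)*3 - 2*(-2) = -6 - (-4) = -2
e23 coeff: 4*3 - 2*2 = 12 - 4 = 8
|a wedge b|^2 = 4^2 + (-2)^2 + 8^2
= 16 + 4 + 64
= 84


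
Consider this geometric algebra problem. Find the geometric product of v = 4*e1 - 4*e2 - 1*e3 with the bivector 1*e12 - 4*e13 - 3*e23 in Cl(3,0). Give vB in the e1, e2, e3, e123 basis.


vB has grade-1 (vector) and grade-3 (trivector) parts: vB = (v _| B) + (v ^ B).
Vector part <vB>_1:
  e1: -v2*b12 - v3*b13 = -(-4)*(1) - (-1)*(-4) = 0
  e2: v1*b12 - v3*b23 = (4)*(1) - (-1)*(-3) = 1
  e3: v1*b13 + v2*b23 = (4)*(-4) + (-4)*(-3) = -4
Trivector part <vB>_3:
  e123: v1*b23 - v2*b13 + v3*b12 = (4)*(-3) - (-4)*(-4) + (-1)*(1) = -29
vB = 0*e1 + 1*e2 - 4*e3 - 29*e123


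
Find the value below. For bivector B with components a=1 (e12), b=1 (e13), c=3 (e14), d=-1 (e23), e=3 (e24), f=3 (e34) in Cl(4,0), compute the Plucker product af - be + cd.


Plucker relation: af - be + cd
a*f = 1*3 = 3
b*e = 1*3 = 3
c*d = 3*(-1) = -3
af - be + cd = 3 - 3 + (-3)
= -3


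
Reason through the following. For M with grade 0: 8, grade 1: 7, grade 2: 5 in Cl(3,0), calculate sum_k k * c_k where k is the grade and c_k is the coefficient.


Grade-weighted sum = sum of grade_k * coefficient_k
0*8 = 0
1*7 = 7
2*5 = 10
Total = 0 + 7 + 10 = 17


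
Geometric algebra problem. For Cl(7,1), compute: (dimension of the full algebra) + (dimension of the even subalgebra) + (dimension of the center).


n = 7 + 1 = 8
Total dim = 2^8 = 256
Even subalgebra dim = 2^7 = 128
n is even, so center dim = 1
Sum = 256 + 128 + 1 = 385


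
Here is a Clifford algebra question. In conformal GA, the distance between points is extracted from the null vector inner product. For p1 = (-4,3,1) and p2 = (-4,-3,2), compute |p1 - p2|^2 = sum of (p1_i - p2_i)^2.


p1 - p2 = (0, 6, -1)
|p1 - p2|^2 = 0^2 + 6^2 + (-1)^2
= 0 + 36 + 1
= 37


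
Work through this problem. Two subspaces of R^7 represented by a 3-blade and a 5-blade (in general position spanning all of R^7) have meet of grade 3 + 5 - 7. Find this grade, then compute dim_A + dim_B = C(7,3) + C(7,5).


Meet grade = grade(A) + grade(B) - n
= 3 + 5 - 7 = 1
C(7,3) = 35
C(7,5) = 21
dim_A + dim_B = 35 + 21 = 56


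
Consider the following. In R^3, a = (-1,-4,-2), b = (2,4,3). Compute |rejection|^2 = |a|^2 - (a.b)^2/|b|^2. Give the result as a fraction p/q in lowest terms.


|a|^2 = (-1)^2 + (-4)^2 + (-2)^2 = 21
|b|^2 = 2^2 + 4^2 + 3^2 = 29
a . b = (-1)*2 + (-4)*4 + (-2)*3 = -24
(a.b)^2 = (-24)^2 = 576
|rej|^2 = 21 - 576/29
= (609 - 576)/29
= 33/29
In lowest terms: 33/29


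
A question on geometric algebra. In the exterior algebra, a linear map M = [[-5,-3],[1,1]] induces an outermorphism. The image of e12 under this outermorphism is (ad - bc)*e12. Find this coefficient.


The outermorphism of a linear map f sends e1^e2 to f(e1)^f(e2).
f(e1) = -5*e1 + 1*e2
f(e2) = -3*e1 + 1*e2
f(e1) ^ f(e2) = (-5*e1 + 1*e2) ^ (-3*e1 + 1*e2)
= (-5)*1*e12 + 1*(-3)*e21
= (-5 - (-3))*e12
= -2*e12
Coefficient = -2


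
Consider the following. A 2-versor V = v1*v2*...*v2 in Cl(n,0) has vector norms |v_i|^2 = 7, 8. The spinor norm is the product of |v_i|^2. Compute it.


Spinor norm N(V) = |v1|^2 * |v2|^2 * ... * |v2|^2
= 7 * 8
Running product: 7, 56
N(V) = 56
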